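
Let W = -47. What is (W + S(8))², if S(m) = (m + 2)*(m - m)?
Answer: 2209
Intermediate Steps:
S(m) = 0 (S(m) = (2 + m)*0 = 0)
(W + S(8))² = (-47 + 0)² = (-47)² = 2209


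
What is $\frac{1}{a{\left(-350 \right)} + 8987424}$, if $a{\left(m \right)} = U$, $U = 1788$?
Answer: $\frac{1}{8989212} \approx 1.1124 \cdot 10^{-7}$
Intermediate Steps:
$a{\left(m \right)} = 1788$
$\frac{1}{a{\left(-350 \right)} + 8987424} = \frac{1}{1788 + 8987424} = \frac{1}{8989212}$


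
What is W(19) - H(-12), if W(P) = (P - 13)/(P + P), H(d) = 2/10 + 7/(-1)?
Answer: 661/95 ≈ 6.9579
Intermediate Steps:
H(d) = -34/5 (H(d) = 2*(⅒) + 7*(-1) = ⅕ - 7 = -34/5)
W(P) = (-13 + P)/(2*P) (W(P) = (-13 + P)/((2*P)) = (-13 + P)*(1/(2*P)) = (-13 + P)/(2*P))
W(19) - H(-12) = (½)*(-13 + 19)/19 - 1*(-34/5) = (½)*(1/19)*6 + 34/5 = 3/19 + 34/5 = 661/95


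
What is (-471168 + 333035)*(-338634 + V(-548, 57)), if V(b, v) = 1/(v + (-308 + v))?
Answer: 9074647020601/194 ≈ 4.6777e+10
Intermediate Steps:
V(b, v) = 1/(-308 + 2*v)
(-471168 + 333035)*(-338634 + V(-548, 57)) = (-471168 + 333035)*(-338634 + 1/(2*(-154 + 57))) = -138133*(-338634 + (1/2)/(-97)) = -138133*(-338634 + (1/2)*(-1/97)) = -138133*(-338634 - 1/194) = -138133*(-65694997/194) = 9074647020601/194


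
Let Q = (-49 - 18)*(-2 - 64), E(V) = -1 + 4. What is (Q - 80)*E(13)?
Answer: 13026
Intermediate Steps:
E(V) = 3
Q = 4422 (Q = -67*(-66) = 4422)
(Q - 80)*E(13) = (4422 - 80)*3 = 4342*3 = 13026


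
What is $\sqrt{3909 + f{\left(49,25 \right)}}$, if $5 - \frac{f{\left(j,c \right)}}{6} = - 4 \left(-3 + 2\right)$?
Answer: $3 \sqrt{435} \approx 62.57$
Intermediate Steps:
$f{\left(j,c \right)} = 6$ ($f{\left(j,c \right)} = 30 - 6 \left(- 4 \left(-3 + 2\right)\right) = 30 - 6 \left(\left(-4\right) \left(-1\right)\right) = 30 - 24 = 6$)
$\sqrt{3909 + f{\left(49,25 \right)}} = \sqrt{3909 + 6} = \sqrt{3915} = 3 \sqrt{435}$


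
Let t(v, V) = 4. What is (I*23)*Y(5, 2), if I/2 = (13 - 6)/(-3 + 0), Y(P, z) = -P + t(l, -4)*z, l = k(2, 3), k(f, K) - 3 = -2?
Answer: -322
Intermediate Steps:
k(f, K) = 1 (k(f, K) = 3 - 2 = 1)
l = 1
Y(P, z) = -P + 4*z
I = -14/3 (I = 2*((13 - 6)/(-3 + 0)) = 2*(7/(-3)) = 2*(7*(-⅓)) = 2*(-7/3) = -14/3 ≈ -4.6667)
(I*23)*Y(5, 2) = (-14/3*23)*(-1*5 + 4*2) = -322*(-5 + 8)/3 = -322/3*3 = -322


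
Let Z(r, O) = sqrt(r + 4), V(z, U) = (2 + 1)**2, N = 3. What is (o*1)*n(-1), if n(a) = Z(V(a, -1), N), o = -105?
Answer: -105*sqrt(13) ≈ -378.58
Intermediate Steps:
V(z, U) = 9 (V(z, U) = 3**2 = 9)
Z(r, O) = sqrt(4 + r)
n(a) = sqrt(13) (n(a) = sqrt(4 + 9) = sqrt(13))
(o*1)*n(-1) = (-105*1)*sqrt(13) = -105*sqrt(13)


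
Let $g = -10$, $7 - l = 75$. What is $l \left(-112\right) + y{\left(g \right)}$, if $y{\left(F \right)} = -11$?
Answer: $7605$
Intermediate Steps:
$l = -68$ ($l = 7 - 75 = -68$)
$l \left(-112\right) + y{\left(g \right)} = \left(-68\right) \left(-112\right) - 11 = 7616 - 11 = 7605$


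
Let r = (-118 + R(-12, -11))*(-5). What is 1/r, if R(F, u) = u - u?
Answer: 1/590 ≈ 0.0016949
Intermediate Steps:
R(F, u) = 0
r = 590 (r = (-118 + 0)*(-5) = -118*(-5) = 590)
1/r = 1/590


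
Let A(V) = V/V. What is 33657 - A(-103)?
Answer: 33656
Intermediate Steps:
A(V) = 1
33657 - A(-103) = 33657 - 1*1 = 33657 - 1 = 33656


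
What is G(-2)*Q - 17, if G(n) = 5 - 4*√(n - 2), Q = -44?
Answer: -237 + 352*I ≈ -237.0 + 352.0*I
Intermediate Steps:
G(n) = 5 - 4*√(-2 + n)
G(-2)*Q - 17 = (5 - 4*√(-2 - 2))*(-44) - 17 = (5 - 8*I)*(-44) - 17 = (-220 + 352*I) - 17 = -237 + 352*I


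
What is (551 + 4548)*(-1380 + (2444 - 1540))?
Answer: -2427124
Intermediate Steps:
(551 + 4548)*(-1380 + (2444 - 1540)) = 5099*(-1380 + 904) = 5099*(-476) = -2427124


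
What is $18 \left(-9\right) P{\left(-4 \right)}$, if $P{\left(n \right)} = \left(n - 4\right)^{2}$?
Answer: $-10368$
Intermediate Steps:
$P{\left(n \right)} = \left(-4 + n\right)^{2}$
$18 \left(-9\right) P{\left(-4 \right)} = 18 \left(-9\right) \left(-4 - 4\right)^{2} = - 162 \left(-8\right)^{2} = \left(-162\right) 64 = -10368$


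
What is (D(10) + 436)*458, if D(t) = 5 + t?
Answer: 206558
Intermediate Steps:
(D(10) + 436)*458 = ((5 + 10) + 436)*458 = (15 + 436)*458 = 451*458 = 206558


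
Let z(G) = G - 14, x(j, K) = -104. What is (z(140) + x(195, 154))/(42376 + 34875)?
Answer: 22/77251 ≈ 0.00028479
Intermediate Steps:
z(G) = -14 + G
(z(140) + x(195, 154))/(42376 + 34875) = ((-14 + 140) - 104)/(42376 + 34875) = (126 - 104)/77251 = 22*(1/77251) = 22/77251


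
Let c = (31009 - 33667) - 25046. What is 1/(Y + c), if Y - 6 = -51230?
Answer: -1/78928 ≈ -1.2670e-5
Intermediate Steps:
Y = -51224 (Y = 6 - 51230 = -51224)
c = -27704 (c = -2658 - 25046 = -27704)
1/(Y + c) = 1/(-51224 - 27704) = 1/(-78928) = -1/78928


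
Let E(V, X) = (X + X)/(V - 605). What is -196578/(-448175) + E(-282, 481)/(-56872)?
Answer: 4958449783271/11304197914100 ≈ 0.43864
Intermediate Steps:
E(V, X) = 2*X/(-605 + V) (E(V, X) = (2*X)/(-605 + V) = 2*X/(-605 + V))
-196578/(-448175) + E(-282, 481)/(-56872) = -196578/(-448175) + (2*481/(-605 - 282))/(-56872) = -196578*(-1/448175) + (2*481/(-887))*(-1/56872) = 196578/448175 + (2*481*(-1/887))*(-1/56872) = 196578/448175 - 962/887*(-1/56872) = 196578/448175 + 481/25222732 = 4958449783271/11304197914100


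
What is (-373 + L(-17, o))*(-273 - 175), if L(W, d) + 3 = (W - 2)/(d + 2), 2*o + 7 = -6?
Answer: 1499008/9 ≈ 1.6656e+5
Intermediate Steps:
o = -13/2 (o = -7/2 + (1/2)*(-6) = -7/2 - 3 = -13/2 ≈ -6.5000)
L(W, d) = -3 + (-2 + W)/(2 + d) (L(W, d) = -3 + (W - 2)/(d + 2) = -3 + (-2 + W)/(2 + d))
(-373 + L(-17, o))*(-273 - 175) = (-373 + (-8 - 17 - 3*(-13/2))/(2 - 13/2))*(-273 - 175) = (-373 + (-8 - 17 + 39/2)/(-9/2))*(-448) = (-373 - 2/9*(-11/2))*(-448) = (-373 + 11/9)*(-448) = -3346/9*(-448) = 1499008/9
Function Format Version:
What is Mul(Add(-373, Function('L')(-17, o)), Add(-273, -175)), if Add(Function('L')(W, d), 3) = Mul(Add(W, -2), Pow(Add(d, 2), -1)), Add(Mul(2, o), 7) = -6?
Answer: Rational(1499008, 9) ≈ 1.6656e+5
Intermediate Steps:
o = Rational(-13, 2) (o = Add(Rational(-7, 2), Mul(Rational(1, 2), -6)) = Add(Rational(-7, 2), -3) = Rational(-13, 2) ≈ -6.5000)
Function('L')(W, d) = Add(-3, Mul(Pow(Add(2, d), -1), Add(-2, W))) (Function('L')(W, d) = Add(-3, Mul(Add(W, -2), Pow(Add(d, 2), -1))) = Add(-3, Mul(Add(-2, W), Pow(Add(2, d), -1))) = Add(-3, Mul(Pow(Add(2, d), -1), Add(-2, W))))
Mul(Add(-373, Function('L')(-17, o)), Add(-273, -175)) = Mul(Add(-373, Mul(Pow(Add(2, Rational(-13, 2)), -1), Add(-8, -17, Mul(-3, Rational(-13, 2))))), Add(-273, -175)) = Mul(Add(-373, Mul(Pow(Rational(-9, 2), -1), Add(-8, -17, Rational(39, 2)))), -448) = Mul(Add(-373, Mul(Rational(-2, 9), Rational(-11, 2))), -448) = Mul(Add(-373, Rational(11, 9)), -448) = Mul(Rational(-3346, 9), -448) = Rational(1499008, 9)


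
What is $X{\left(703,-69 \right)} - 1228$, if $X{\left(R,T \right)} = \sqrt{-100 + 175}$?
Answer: $-1228 + 5 \sqrt{3} \approx -1219.3$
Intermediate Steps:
$X{\left(R,T \right)} = 5 \sqrt{3}$ ($X{\left(R,T \right)} = \sqrt{75} = 5 \sqrt{3}$)
$X{\left(703,-69 \right)} - 1228 = 5 \sqrt{3} - 1228 = -1228 + 5 \sqrt{3}$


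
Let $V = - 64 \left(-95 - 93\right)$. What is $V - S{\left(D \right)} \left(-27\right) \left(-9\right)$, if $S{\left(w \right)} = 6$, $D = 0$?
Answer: $10574$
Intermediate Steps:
$V = 12032$ ($V = \left(-64\right) \left(-188\right) = 12032$)
$V - S{\left(D \right)} \left(-27\right) \left(-9\right) = 12032 - 6 \left(-27\right) \left(-9\right) = 12032 - \left(-162\right) \left(-9\right) = 12032 - 1458 = 10574$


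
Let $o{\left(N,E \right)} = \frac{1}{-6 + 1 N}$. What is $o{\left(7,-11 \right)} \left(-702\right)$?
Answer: $-702$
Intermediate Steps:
$o{\left(N,E \right)} = \frac{1}{-6 + N}$
$o{\left(7,-11 \right)} \left(-702\right) = \frac{1}{-6 + 7} \left(-702\right) = 1^{-1} \left(-702\right) = 1 \left(-702\right) = -702$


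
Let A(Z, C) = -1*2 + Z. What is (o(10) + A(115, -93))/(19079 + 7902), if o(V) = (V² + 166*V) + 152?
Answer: 2025/26981 ≈ 0.075053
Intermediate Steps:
o(V) = 152 + V² + 166*V
A(Z, C) = -2 + Z
(o(10) + A(115, -93))/(19079 + 7902) = ((152 + 10² + 166*10) + (-2 + 115))/(19079 + 7902) = ((152 + 100 + 1660) + 113)/26981 = (1912 + 113)*(1/26981) = 2025*(1/26981) = 2025/26981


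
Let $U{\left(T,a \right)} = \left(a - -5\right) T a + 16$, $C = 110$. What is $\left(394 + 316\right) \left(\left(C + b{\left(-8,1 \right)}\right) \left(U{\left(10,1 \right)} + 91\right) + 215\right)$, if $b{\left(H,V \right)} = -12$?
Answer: $11772510$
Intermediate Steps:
$U{\left(T,a \right)} = 16 + T a \left(5 + a\right)$ ($U{\left(T,a \right)} = \left(a + 5\right) T a + 16 = \left(5 + a\right) T a + 16 = T \left(5 + a\right) a + 16 = T a \left(5 + a\right) + 16 = 16 + T a \left(5 + a\right)$)
$\left(394 + 316\right) \left(\left(C + b{\left(-8,1 \right)}\right) \left(U{\left(10,1 \right)} + 91\right) + 215\right) = \left(394 + 316\right) \left(\left(110 - 12\right) \left(\left(16 + 10 \cdot 1^{2} + 5 \cdot 10 \cdot 1\right) + 91\right) + 215\right) = 710 \left(98 \left(\left(16 + 10 \cdot 1 + 50\right) + 91\right) + 215\right) = 710 \left(98 \left(\left(16 + 10 + 50\right) + 91\right) + 215\right) = 710 \left(98 \left(76 + 91\right) + 215\right) = 710 \left(98 \cdot 167 + 215\right) = 710 \left(16366 + 215\right) = 710 \cdot 16581 = 11772510$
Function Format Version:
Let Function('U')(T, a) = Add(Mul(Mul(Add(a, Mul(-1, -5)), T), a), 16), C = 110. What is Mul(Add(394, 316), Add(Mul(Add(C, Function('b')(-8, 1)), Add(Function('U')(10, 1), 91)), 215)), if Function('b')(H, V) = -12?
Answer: 11772510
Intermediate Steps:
Function('U')(T, a) = Add(16, Mul(T, a, Add(5, a))) (Function('U')(T, a) = Add(Mul(Mul(Add(a, 5), T), a), 16) = Add(Mul(Mul(Add(5, a), T), a), 16) = Add(Mul(Mul(T, Add(5, a)), a), 16) = Add(Mul(T, a, Add(5, a)), 16) = Add(16, Mul(T, a, Add(5, a))))
Mul(Add(394, 316), Add(Mul(Add(C, Function('b')(-8, 1)), Add(Function('U')(10, 1), 91)), 215)) = Mul(Add(394, 316), Add(Mul(Add(110, -12), Add(Add(16, Mul(10, Pow(1, 2)), Mul(5, 10, 1)), 91)), 215)) = Mul(710, Add(Mul(98, Add(Add(16, Mul(10, 1), 50), 91)), 215)) = Mul(710, Add(Mul(98, Add(Add(16, 10, 50), 91)), 215)) = Mul(710, Add(Mul(98, Add(76, 91)), 215)) = Mul(710, Add(Mul(98, 167), 215)) = Mul(710, Add(16366, 215)) = Mul(710, 16581) = 11772510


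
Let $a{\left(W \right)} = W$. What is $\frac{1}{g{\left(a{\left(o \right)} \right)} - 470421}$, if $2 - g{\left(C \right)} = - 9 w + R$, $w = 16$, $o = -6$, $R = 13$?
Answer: $- \frac{1}{470288} \approx -2.1264 \cdot 10^{-6}$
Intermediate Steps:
$g{\left(C \right)} = 133$ ($g{\left(C \right)} = 2 - \left(\left(-9\right) 16 + 13\right) = 2 - \left(-144 + 13\right) = 2 - -131 = 2 + 131 = 133$)
$\frac{1}{g{\left(a{\left(o \right)} \right)} - 470421} = \frac{1}{133 - 470421} = \frac{1}{-470288} = - \frac{1}{470288}$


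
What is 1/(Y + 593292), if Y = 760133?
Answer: 1/1353425 ≈ 7.3887e-7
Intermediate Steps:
1/(Y + 593292) = 1/(760133 + 593292) = 1/1353425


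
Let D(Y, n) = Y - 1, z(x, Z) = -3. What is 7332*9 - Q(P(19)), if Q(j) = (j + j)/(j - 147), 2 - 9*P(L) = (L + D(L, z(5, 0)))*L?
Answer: 66779155/1012 ≈ 65987.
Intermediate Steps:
D(Y, n) = -1 + Y
P(L) = 2/9 - L*(-1 + 2*L)/9 (P(L) = 2/9 - (L + (-1 + L))*L/9 = 2/9 - (-1 + 2*L)*L/9 = 2/9 - L*(-1 + 2*L)/9)
Q(j) = 2*j/(-147 + j) (Q(j) = (2*j)/(-147 + j) = 2*j/(-147 + j))
7332*9 - Q(P(19)) = 7332*9 - 2*(2/9 - 2/9*19**2 + (1/9)*19)/(-147 + (2/9 - 2/9*19**2 + (1/9)*19)) = 65988 - 2*(2/9 - 2/9*361 + 19/9)/(-147 + (2/9 - 2/9*361 + 19/9)) = 65988 - 2*(2/9 - 722/9 + 19/9)/(-147 + (2/9 - 722/9 + 19/9)) = 65988 - 2*(-701)/(9*(-147 - 701/9)) = 65988 - 2*(-701)/(9*(-2024/9)) = 65988 - 2*(-701)*(-9)/(9*2024) = 65988 - 1*701/1012 = 65988 - 701/1012 = 66779155/1012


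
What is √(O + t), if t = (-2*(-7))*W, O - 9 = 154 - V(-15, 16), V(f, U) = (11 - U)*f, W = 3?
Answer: √130 ≈ 11.402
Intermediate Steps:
V(f, U) = f*(11 - U)
O = 88 (O = 9 + (154 - (-15)*(11 - 1*16)) = 9 + (154 - (-15)*(11 - 16)) = 9 + (154 - (-15)*(-5)) = 9 + (154 - 1*75) = 9 + (154 - 75) = 9 + 79 = 88)
t = 42 (t = -2*(-7)*3 = 14*3 = 42)
√(O + t) = √(88 + 42) = √130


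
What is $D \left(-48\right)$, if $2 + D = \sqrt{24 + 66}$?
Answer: $96 - 144 \sqrt{10} \approx -359.37$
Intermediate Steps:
$D = -2 + 3 \sqrt{10}$ ($D = -2 + \sqrt{24 + 66} = -2 + \sqrt{90} = -2 + 3 \sqrt{10} \approx 7.4868$)
$D \left(-48\right) = \left(-2 + 3 \sqrt{10}\right) \left(-48\right) = 96 - 144 \sqrt{10}$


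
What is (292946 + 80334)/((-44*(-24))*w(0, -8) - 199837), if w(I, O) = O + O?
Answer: -373280/216733 ≈ -1.7223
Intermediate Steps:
w(I, O) = 2*O
(292946 + 80334)/((-44*(-24))*w(0, -8) - 199837) = (292946 + 80334)/((-44*(-24))*(2*(-8)) - 199837) = 373280/(1056*(-16) - 199837) = 373280/(-16896 - 199837) = 373280/(-216733) = 373280*(-1/216733) = -373280/216733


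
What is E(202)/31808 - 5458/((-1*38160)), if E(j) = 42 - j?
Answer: 1308613/9482760 ≈ 0.13800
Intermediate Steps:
E(202)/31808 - 5458/((-1*38160)) = (42 - 1*202)/31808 - 5458/((-1*38160)) = (42 - 202)*(1/31808) - 5458/(-38160) = -160*1/31808 - 5458*(-1/38160) = -5/994 + 2729/19080 = 1308613/9482760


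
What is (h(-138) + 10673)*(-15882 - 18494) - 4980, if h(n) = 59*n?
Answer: -87010636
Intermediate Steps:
(h(-138) + 10673)*(-15882 - 18494) - 4980 = (59*(-138) + 10673)*(-15882 - 18494) - 4980 = (-8142 + 10673)*(-34376) - 4980 = 2531*(-34376) - 4980 = -87005656 - 4980 = -87010636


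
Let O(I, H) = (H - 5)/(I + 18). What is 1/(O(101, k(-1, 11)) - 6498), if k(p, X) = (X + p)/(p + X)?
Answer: -119/773266 ≈ -0.00015389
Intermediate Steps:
k(p, X) = 1 (k(p, X) = (X + p)/(X + p) = 1)
O(I, H) = (-5 + H)/(18 + I)
1/(O(101, k(-1, 11)) - 6498) = 1/((-5 + 1)/(18 + 101) - 6498) = 1/(-4/119 - 6498) = 1/(-773266/119) = -119/773266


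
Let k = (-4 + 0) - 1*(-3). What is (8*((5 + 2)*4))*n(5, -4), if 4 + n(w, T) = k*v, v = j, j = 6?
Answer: -2240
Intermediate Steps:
k = -1 (k = -4 + 3 = -1)
v = 6
n(w, T) = -10 (n(w, T) = -4 - 1*6 = -4 - 6 = -10)
(8*((5 + 2)*4))*n(5, -4) = (8*((5 + 2)*4))*(-10) = (8*(7*4))*(-10) = (8*28)*(-10) = 224*(-10) = -2240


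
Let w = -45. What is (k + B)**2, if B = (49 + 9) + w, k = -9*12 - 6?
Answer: 10201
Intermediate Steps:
k = -114 (k = -108 - 6 = -114)
B = 13 (B = (49 + 9) - 45 = 58 - 45 = 13)
(k + B)**2 = (-114 + 13)**2 = (-101)**2 = 10201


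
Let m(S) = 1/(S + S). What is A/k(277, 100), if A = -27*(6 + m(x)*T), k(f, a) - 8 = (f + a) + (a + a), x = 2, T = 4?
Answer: -21/65 ≈ -0.32308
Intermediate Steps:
m(S) = 1/(2*S)
k(f, a) = 8 + f + 3*a (k(f, a) = 8 + ((f + a) + (a + a)) = 8 + ((a + f) + 2*a) = 8 + (f + 3*a) = 8 + f + 3*a)
A = -189 (A = -27*(6 + ((½)/2)*4) = -27*(6 + ((½)*(½))*4) = -27*(6 + (¼)*4) = -27*(6 + 1) = -27*7 = -189)
A/k(277, 100) = -189/(8 + 277 + 3*100) = -189/(8 + 277 + 300) = -189/585 = -189*1/585 = -21/65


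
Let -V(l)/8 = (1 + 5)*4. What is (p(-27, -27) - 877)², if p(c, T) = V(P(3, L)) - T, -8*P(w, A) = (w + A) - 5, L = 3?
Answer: 1085764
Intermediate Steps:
P(w, A) = 5/8 - A/8 - w/8 (P(w, A) = -((w + A) - 5)/8 = -((A + w) - 5)/8 = -(-5 + A + w)/8 = 5/8 - A/8 - w/8)
V(l) = -192 (V(l) = -8*(1 + 5)*4 = -48*4 = -8*24 = -192)
p(c, T) = -192 - T
(p(-27, -27) - 877)² = ((-192 - 1*(-27)) - 877)² = ((-192 + 27) - 877)² = (-165 - 877)² = (-1042)² = 1085764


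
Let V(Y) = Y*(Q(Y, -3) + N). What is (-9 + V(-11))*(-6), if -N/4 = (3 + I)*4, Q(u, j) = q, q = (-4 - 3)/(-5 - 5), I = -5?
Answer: 11061/5 ≈ 2212.2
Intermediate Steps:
q = 7/10 (q = -7/(-10) = -7*(-1/10) = 7/10 ≈ 0.70000)
Q(u, j) = 7/10
N = 32 (N = -4*(3 - 5)*4 = -(-8)*4 = -4*(-8) = 32)
V(Y) = 327*Y/10 (V(Y) = Y*(7/10 + 32) = Y*(327/10) = 327*Y/10)
(-9 + V(-11))*(-6) = (-9 + (327/10)*(-11))*(-6) = (-9 - 3597/10)*(-6) = -3687/10*(-6) = 11061/5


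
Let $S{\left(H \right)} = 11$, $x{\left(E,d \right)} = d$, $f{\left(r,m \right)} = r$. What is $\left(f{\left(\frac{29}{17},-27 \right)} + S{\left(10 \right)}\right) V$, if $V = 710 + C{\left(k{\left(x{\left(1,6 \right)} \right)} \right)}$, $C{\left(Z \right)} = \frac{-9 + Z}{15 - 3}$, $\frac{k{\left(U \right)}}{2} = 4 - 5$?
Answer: $\frac{153162}{17} \approx 9009.5$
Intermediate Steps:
$k{\left(U \right)} = -2$ ($k{\left(U \right)} = 2 \left(4 - 5\right) = 2 \left(-1\right) = -2$)
$C{\left(Z \right)} = - \frac{3}{4} + \frac{Z}{12}$ ($C{\left(Z \right)} = \frac{-9 + Z}{12} = \left(-9 + Z\right) \frac{1}{12} = - \frac{3}{4} + \frac{Z}{12}$)
$V = \frac{8509}{12}$ ($V = 710 + \left(- \frac{3}{4} + \frac{1}{12} \left(-2\right)\right) = 710 - \frac{11}{12} = \frac{8509}{12} \approx 709.08$)
$\left(f{\left(\frac{29}{17},-27 \right)} + S{\left(10 \right)}\right) V = \left(\frac{29}{17} + 11\right) \frac{8509}{12} = \frac{216}{17} \cdot \frac{8509}{12} = \frac{153162}{17}$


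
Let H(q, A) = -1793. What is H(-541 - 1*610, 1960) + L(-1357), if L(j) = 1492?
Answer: -301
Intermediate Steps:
H(-541 - 1*610, 1960) + L(-1357) = -1793 + 1492 = -301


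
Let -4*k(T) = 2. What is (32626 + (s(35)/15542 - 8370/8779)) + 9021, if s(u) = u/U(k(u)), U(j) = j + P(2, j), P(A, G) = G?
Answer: 5682320306241/136443218 ≈ 41646.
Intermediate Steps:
k(T) = -½ (k(T) = -¼*2 = -½)
U(j) = 2*j (U(j) = j + j = 2*j)
s(u) = -u (s(u) = u/((2*(-½))) = u/(-1) = u*(-1) = -u)
(32626 + (s(35)/15542 - 8370/8779)) + 9021 = (32626 + (-1*35/15542 - 8370/8779)) + 9021 = (32626 + (-35*1/15542 - 8370*1/8779)) + 9021 = (32626 + (-35/15542 - 8370/8779)) + 9021 = (32626 - 130393805/136443218) + 9021 = 4451466036663/136443218 + 9021 = 5682320306241/136443218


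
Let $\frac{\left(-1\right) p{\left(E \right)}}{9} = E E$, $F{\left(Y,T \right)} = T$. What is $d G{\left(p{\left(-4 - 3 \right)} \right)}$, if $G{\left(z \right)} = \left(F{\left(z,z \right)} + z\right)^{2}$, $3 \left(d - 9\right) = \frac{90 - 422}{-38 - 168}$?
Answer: $\frac{764180676}{103} \approx 7.4192 \cdot 10^{6}$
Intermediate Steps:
$p{\left(E \right)} = - 9 E^{2}$ ($p{\left(E \right)} = - 9 E E = - 9 E^{2}$)
$d = \frac{2947}{309}$ ($d = 9 + \frac{\left(90 - 422\right) \frac{1}{-38 - 168}}{3} = 9 + \frac{\left(-332\right) \frac{1}{-206}}{3} = 9 + \frac{\left(-332\right) \left(- \frac{1}{206}\right)}{3} = 9 + \frac{1}{3} \cdot \frac{166}{103} = 9 + \frac{166}{309} = \frac{2947}{309} \approx 9.5372$)
$G{\left(z \right)} = 4 z^{2}$ ($G{\left(z \right)} = \left(z + z\right)^{2} = \left(2 z\right)^{2} = 4 z^{2}$)
$d G{\left(p{\left(-4 - 3 \right)} \right)} = \frac{2947 \cdot 4 \left(- 9 \left(-4 - 3\right)^{2}\right)^{2}}{309} = \frac{2947 \cdot 4 \left(- 9 \left(-7\right)^{2}\right)^{2}}{309} = \frac{2947 \cdot 4 \left(\left(-9\right) 49\right)^{2}}{309} = \frac{2947 \cdot 4 \left(-441\right)^{2}}{309} = \frac{2947 \cdot 4 \cdot 194481}{309} = \frac{2947}{309} \cdot 777924 = \frac{764180676}{103}$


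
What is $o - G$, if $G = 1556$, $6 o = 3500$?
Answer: $- \frac{2918}{3} \approx -972.67$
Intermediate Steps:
$o = \frac{1750}{3}$ ($o = \frac{1}{6} \cdot 3500 = \frac{1750}{3} \approx 583.33$)
$o - G = \frac{1750}{3} - 1556 = - \frac{2918}{3}$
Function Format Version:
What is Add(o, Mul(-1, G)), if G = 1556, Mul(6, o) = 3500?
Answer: Rational(-2918, 3) ≈ -972.67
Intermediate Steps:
o = Rational(1750, 3) (o = Mul(Rational(1, 6), 3500) = Rational(1750, 3) ≈ 583.33)
Add(o, Mul(-1, G)) = Add(Rational(1750, 3), Mul(-1, 1556)) = Add(Rational(1750, 3), -1556) = Rational(-2918, 3)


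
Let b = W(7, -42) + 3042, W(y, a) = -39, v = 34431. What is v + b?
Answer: 37434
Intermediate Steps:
b = 3003 (b = -39 + 3042 = 3003)
v + b = 34431 + 3003 = 37434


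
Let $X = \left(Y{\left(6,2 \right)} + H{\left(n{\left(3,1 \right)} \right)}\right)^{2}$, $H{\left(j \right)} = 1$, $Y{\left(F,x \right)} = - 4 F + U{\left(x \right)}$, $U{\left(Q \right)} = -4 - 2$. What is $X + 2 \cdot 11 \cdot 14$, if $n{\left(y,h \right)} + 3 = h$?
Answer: $1149$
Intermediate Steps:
$U{\left(Q \right)} = -6$
$n{\left(y,h \right)} = -3 + h$
$Y{\left(F,x \right)} = -6 - 4 F$ ($Y{\left(F,x \right)} = - 4 F - 6 = -6 - 4 F$)
$X = 841$ ($X = \left(\left(-6 - 24\right) + 1\right)^{2} = \left(-30 + 1\right)^{2} = \left(-29\right)^{2} = 841$)
$X + 2 \cdot 11 \cdot 14 = 841 + 2 \cdot 11 \cdot 14 = 841 + 22 \cdot 14 = 841 + 308 = 1149$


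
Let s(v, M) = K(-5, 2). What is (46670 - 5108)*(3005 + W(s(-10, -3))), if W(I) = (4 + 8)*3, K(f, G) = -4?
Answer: 126390042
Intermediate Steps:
s(v, M) = -4
W(I) = 36 (W(I) = 12*3 = 36)
(46670 - 5108)*(3005 + W(s(-10, -3))) = (46670 - 5108)*(3005 + 36) = 41562*3041 = 126390042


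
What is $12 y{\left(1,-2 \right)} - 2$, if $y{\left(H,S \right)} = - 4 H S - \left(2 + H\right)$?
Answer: $58$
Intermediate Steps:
$y{\left(H,S \right)} = -2 - H - 4 H S$ ($y{\left(H,S \right)} = - 4 H S - \left(2 + H\right) = -2 - H - 4 H S$)
$12 y{\left(1,-2 \right)} - 2 = 12 \left(-2 - 1 - 4 \left(-2\right)\right) - 2 = 12 \left(-2 - 1 + 8\right) - 2 = 12 \cdot 5 - 2 = 60 - 2 = 58$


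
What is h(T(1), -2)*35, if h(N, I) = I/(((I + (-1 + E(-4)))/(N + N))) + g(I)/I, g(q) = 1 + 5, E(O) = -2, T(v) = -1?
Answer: -133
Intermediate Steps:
g(q) = 6
h(N, I) = 6/I + 2*I*N/(-3 + I) (h(N, I) = I/(((I + (-1 - 2))/(N + N))) + 6/I = I/(((I - 3)/((2*N)))) + 6/I = I/(((-3 + I)*(1/(2*N)))) + 6/I = I/(((-3 + I)/(2*N))) + 6/I = I*(2*N/(-3 + I)) + 6/I = 2*I*N/(-3 + I) + 6/I = 6/I + 2*I*N/(-3 + I))
h(T(1), -2)*35 = (2*(-9 + 3*(-2) - 1*(-2)**2)/(-2*(-3 - 2)))*35 = (2*(-1/2)*(-9 - 6 - 1*4)/(-5))*35 = (2*(-1/2)*(-1/5)*(-9 - 6 - 4))*35 = (2*(-1/2)*(-1/5)*(-19))*35 = -19/5*35 = -133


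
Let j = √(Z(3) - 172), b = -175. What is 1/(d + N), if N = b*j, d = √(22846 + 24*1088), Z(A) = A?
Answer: 1/(√48958 - 2275*I) ≈ 4.2351e-5 + 0.00043544*I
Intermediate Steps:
j = 13*I (j = √(3 - 172) = √(-169) = 13*I ≈ 13.0*I)
d = √48958 (d = √(22846 + 26112) = √48958 ≈ 221.26)
N = -2275*I ≈ -2275.0*I
1/(d + N) = 1/(√48958 - 2275*I)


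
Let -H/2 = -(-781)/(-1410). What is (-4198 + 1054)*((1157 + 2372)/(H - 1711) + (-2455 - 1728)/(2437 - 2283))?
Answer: 4264554039792/46410749 ≈ 91887.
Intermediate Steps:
H = 781/705 (H = -(-2)*(-781/(-1410)) = -(-2)*(-781*(-1/1410)) = -(-2)*781/1410 = -2*(-781/1410) = 781/705 ≈ 1.1078)
(-4198 + 1054)*((1157 + 2372)/(H - 1711) + (-2455 - 1728)/(2437 - 2283)) = (-4198 + 1054)*((1157 + 2372)/(781/705 - 1711) + (-2455 - 1728)/(2437 - 2283)) = -3144*(3529/(-1205474/705) - 4183/154) = -3144*(3529*(-705/1205474) - 4183*1/154) = -3144*(-2487945/1205474 - 4183/154) = -3144*(-1356410318/46410749) = 4264554039792/46410749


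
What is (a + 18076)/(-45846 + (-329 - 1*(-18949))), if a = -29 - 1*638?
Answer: -17409/27226 ≈ -0.63943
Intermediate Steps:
a = -667 (a = -29 - 638 = -667)
(a + 18076)/(-45846 + (-329 - 1*(-18949))) = (-667 + 18076)/(-45846 + (-329 - 1*(-18949))) = 17409/(-45846 + (-329 + 18949)) = 17409/(-45846 + 18620) = 17409/(-27226) = 17409*(-1/27226) = -17409/27226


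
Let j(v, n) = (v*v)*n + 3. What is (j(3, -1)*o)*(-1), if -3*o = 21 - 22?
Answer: 2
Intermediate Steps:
j(v, n) = 3 + n*v**2 (j(v, n) = v**2*n + 3 = n*v**2 + 3 = 3 + n*v**2)
o = 1/3 (o = -(21 - 22)/3 = -1/3*(-1) = 1/3 ≈ 0.33333)
(j(3, -1)*o)*(-1) = ((3 - 1*3**2)*(1/3))*(-1) = ((3 - 1*9)*(1/3))*(-1) = ((3 - 9)*(1/3))*(-1) = -6*1/3*(-1) = -2*(-1) = 2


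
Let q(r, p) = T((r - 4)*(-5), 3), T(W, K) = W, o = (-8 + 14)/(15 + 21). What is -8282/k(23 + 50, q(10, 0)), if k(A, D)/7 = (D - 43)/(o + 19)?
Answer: 476215/1533 ≈ 310.64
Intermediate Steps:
o = ⅙ (o = 6/36 = 6*(1/36) = ⅙ ≈ 0.16667)
q(r, p) = 20 - 5*r (q(r, p) = (r - 4)*(-5) = (-4 + r)*(-5) = 20 - 5*r)
k(A, D) = -1806/115 + 42*D/115 (k(A, D) = 7*((D - 43)/(⅙ + 19)) = 7*((-43 + D)/(115/6)) = 7*((-43 + D)*(6/115)) = 7*(-258/115 + 6*D/115) = -1806/115 + 42*D/115)
-8282/k(23 + 50, q(10, 0)) = -8282/(-1806/115 + 42*(20 - 5*10)/115) = -8282/(-1806/115 + 42*(20 - 50)/115) = -8282/(-1806/115 + (42/115)*(-30)) = -8282/(-1806/115 - 252/23) = -8282/(-3066/115) = -8282*(-115/3066) = 476215/1533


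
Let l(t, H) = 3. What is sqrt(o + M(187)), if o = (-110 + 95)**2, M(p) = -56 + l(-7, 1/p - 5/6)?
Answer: 2*sqrt(43) ≈ 13.115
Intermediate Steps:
M(p) = -53 (M(p) = -56 + 3 = -53)
o = 225 (o = (-15)**2 = 225)
sqrt(o + M(187)) = sqrt(225 - 53) = sqrt(172) = 2*sqrt(43)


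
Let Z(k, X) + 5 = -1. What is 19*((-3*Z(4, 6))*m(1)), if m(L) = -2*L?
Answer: -684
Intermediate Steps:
Z(k, X) = -6 (Z(k, X) = -5 - 1 = -6)
19*((-3*Z(4, 6))*m(1)) = 19*((-3*(-6))*(-2*1)) = 19*(18*(-2)) = 19*(-36) = -684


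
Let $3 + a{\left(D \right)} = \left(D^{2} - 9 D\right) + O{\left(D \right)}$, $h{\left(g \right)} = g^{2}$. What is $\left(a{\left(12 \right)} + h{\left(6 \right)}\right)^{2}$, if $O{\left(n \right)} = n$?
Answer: $6561$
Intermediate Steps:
$a{\left(D \right)} = -3 + D^{2} - 8 D$ ($a{\left(D \right)} = -3 + \left(\left(D^{2} - 9 D\right) + D\right) = -3 + \left(D^{2} - 8 D\right) = -3 + D^{2} - 8 D$)
$\left(a{\left(12 \right)} + h{\left(6 \right)}\right)^{2} = \left(\left(-3 + 12^{2} - 96\right) + 6^{2}\right)^{2} = \left(\left(-3 + 144 - 96\right) + 36\right)^{2} = \left(45 + 36\right)^{2} = 81^{2} = 6561$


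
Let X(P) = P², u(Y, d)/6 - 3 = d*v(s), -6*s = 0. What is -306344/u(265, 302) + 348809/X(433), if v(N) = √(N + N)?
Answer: -28714925827/1687401 ≈ -17017.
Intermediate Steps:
s = 0 (s = -⅙*0 = 0)
v(N) = √2*√N (v(N) = √(2*N) = √2*√N)
u(Y, d) = 18 (u(Y, d) = 18 + 6*(d*(√2*√0)) = 18 + 6*(d*(√2*0)) = 18 + 6*(d*0) = 18 + 6*0 = 18 + 0 = 18)
-306344/u(265, 302) + 348809/X(433) = -306344/18 + 348809/(433²) = -306344*1/18 + 348809/187489 = -153172/9 + 348809*(1/187489) = -153172/9 + 348809/187489 = -28714925827/1687401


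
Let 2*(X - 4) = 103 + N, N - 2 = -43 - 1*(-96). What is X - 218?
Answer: -135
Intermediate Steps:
N = 55 (N = 2 + (-43 - 1*(-96)) = 2 + (-43 + 96) = 2 + 53 = 55)
X = 83 (X = 4 + (103 + 55)/2 = 4 + (1/2)*158 = 4 + 79 = 83)
X - 218 = 83 - 218 = -135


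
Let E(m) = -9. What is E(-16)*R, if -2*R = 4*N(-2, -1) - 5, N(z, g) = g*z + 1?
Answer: 63/2 ≈ 31.500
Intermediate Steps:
N(z, g) = 1 + g*z
R = -7/2 (R = -(4*(1 - 1*(-2)) - 5)/2 = -(4*(1 + 2) - 5)/2 = -(4*3 - 5)/2 = -(12 - 5)/2 = -½*7 = -7/2 ≈ -3.5000)
E(-16)*R = -9*(-7/2) = 63/2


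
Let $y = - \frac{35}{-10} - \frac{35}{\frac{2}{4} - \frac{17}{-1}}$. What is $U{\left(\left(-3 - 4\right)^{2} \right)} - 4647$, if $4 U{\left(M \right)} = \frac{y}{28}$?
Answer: $- \frac{1040925}{224} \approx -4647.0$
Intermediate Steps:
$y = \frac{3}{2}$ ($y = \left(-35\right) \left(- \frac{1}{10}\right) - \frac{35}{2 \cdot \frac{1}{4} - -17} = \frac{7}{2} - \frac{35}{\frac{1}{2} + 17} = \frac{7}{2} - \frac{35}{\frac{35}{2}} = \frac{7}{2} - 2 = \frac{3}{2} \approx 1.5$)
$U{\left(M \right)} = \frac{3}{224}$ ($U{\left(M \right)} = \frac{\frac{3}{2} \cdot \frac{1}{28}}{4} = \frac{1}{4} \cdot \frac{3}{56} = \frac{3}{224}$)
$U{\left(\left(-3 - 4\right)^{2} \right)} - 4647 = \frac{3}{224} - 4647 = - \frac{1040925}{224}$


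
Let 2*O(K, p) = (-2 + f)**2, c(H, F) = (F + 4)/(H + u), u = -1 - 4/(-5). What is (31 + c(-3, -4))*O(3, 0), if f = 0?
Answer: 62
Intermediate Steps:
u = -1/5 (u = -1 - 4*(-1)/5 = -1 - 1*(-4/5) = -1 + 4/5 = -1/5 ≈ -0.20000)
c(H, F) = (4 + F)/(-1/5 + H) (c(H, F) = (F + 4)/(H - 1/5) = (4 + F)/(-1/5 + H))
O(K, p) = 2 (O(K, p) = (-2 + 0)**2/2 = (1/2)*(-2)**2 = (1/2)*4 = 2)
(31 + c(-3, -4))*O(3, 0) = (31 + 5*(4 - 4)/(-1 + 5*(-3)))*2 = (31 + 5*0/(-1 - 15))*2 = (31 + 5*0/(-16))*2 = (31 + 5*(-1/16)*0)*2 = (31 + 0)*2 = 31*2 = 62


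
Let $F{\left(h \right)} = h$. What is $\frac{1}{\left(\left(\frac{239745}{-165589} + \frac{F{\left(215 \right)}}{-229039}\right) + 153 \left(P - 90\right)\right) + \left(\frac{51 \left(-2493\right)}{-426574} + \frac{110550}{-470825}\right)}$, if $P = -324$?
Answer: $- \frac{304687621134015761882}{19299945447097573161093463} \approx -1.5787 \cdot 10^{-5}$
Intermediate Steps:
$\frac{1}{\left(\left(\frac{239745}{-165589} + \frac{F{\left(215 \right)}}{-229039}\right) + 153 \left(P - 90\right)\right) + \left(\frac{51 \left(-2493\right)}{-426574} + \frac{110550}{-470825}\right)} = \frac{1}{\left(\left(\frac{239745}{-165589} + \frac{215}{-229039}\right) + 153 \left(-324 - 90\right)\right) + \left(\frac{51 \left(-2493\right)}{-426574} + \frac{110550}{-470825}\right)} = \frac{1}{\left(\left(239745 \left(- \frac{1}{165589}\right) + 215 \left(- \frac{1}{229039}\right)\right) + 153 \left(-414\right)\right) + \left(\left(-127143\right) \left(- \frac{1}{426574}\right) + 110550 \left(- \frac{1}{470825}\right)\right)} = \frac{1}{\left(\left(- \frac{239745}{165589} - \frac{215}{229039}\right) - 63342\right) + \left(\frac{127143}{426574} - \frac{4422}{18833}\right)} = \frac{1}{\left(- \frac{54946556690}{37926338971} - 63342\right) + \frac{508173891}{8033668142}} = \frac{1}{- \frac{2402385109657772}{37926338971} + \frac{508173891}{8033668142}} = \frac{1}{- \frac{19299945447097573161093463}{304687621134015761882}} = - \frac{304687621134015761882}{19299945447097573161093463}$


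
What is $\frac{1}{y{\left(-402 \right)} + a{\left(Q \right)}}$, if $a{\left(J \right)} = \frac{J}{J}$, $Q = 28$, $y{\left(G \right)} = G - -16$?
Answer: $- \frac{1}{385} \approx -0.0025974$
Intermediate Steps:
$y{\left(G \right)} = 16 + G$ ($y{\left(G \right)} = G + 16 = 16 + G$)
$a{\left(J \right)} = 1$
$\frac{1}{y{\left(-402 \right)} + a{\left(Q \right)}} = \frac{1}{\left(16 - 402\right) + 1} = \frac{1}{-386 + 1} = \frac{1}{-385} = - \frac{1}{385}$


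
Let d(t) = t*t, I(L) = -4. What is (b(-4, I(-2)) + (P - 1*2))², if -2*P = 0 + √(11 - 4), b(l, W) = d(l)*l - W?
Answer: (124 + √7)²/4 ≈ 4009.8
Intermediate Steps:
d(t) = t²
b(l, W) = l³ - W (b(l, W) = l²*l - W = l³ - W)
P = -√7/2 (P = -(0 + √(11 - 4))/2 = -(0 + √7)/2 = -√7/2 ≈ -1.3229)
(b(-4, I(-2)) + (P - 1*2))² = (((-4)³ - 1*(-4)) + (-√7/2 - 1*2))² = ((-64 + 4) + (-√7/2 - 2))² = (-60 + (-2 - √7/2))² = (-62 - √7/2)²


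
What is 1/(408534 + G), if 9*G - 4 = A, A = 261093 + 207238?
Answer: 9/4145141 ≈ 2.1712e-6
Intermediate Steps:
A = 468331
G = 468335/9 (G = 4/9 + (1/9)*468331 = 4/9 + 468331/9 = 468335/9 ≈ 52037.)
1/(408534 + G) = 1/(408534 + 468335/9) = 1/(4145141/9) = 9/4145141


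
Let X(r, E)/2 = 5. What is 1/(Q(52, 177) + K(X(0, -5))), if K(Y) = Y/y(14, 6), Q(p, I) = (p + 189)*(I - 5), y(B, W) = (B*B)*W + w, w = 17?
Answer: 1193/49452246 ≈ 2.4124e-5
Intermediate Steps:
X(r, E) = 10 (X(r, E) = 2*5 = 10)
y(B, W) = 17 + W*B² (y(B, W) = (B*B)*W + 17 = B²*W + 17 = W*B² + 17 = 17 + W*B²)
Q(p, I) = (-5 + I)*(189 + p) (Q(p, I) = (189 + p)*(-5 + I) = (-5 + I)*(189 + p))
K(Y) = Y/1193 (K(Y) = Y/(17 + 6*14²) = Y/(17 + 6*196) = Y/(17 + 1176) = Y/1193)
1/(Q(52, 177) + K(X(0, -5))) = 1/((-945 - 5*52 + 189*177 + 177*52) + (1/1193)*10) = 1/((-945 - 260 + 33453 + 9204) + 10/1193) = 1/(41452 + 10/1193) = 1/(49452246/1193) = 1193/49452246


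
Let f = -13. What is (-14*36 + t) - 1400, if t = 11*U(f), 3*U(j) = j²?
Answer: -3853/3 ≈ -1284.3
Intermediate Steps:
U(j) = j²/3
t = 1859/3 (t = 11*((⅓)*(-13)²) = 11*((⅓)*169) = 11*(169/3) = 1859/3 ≈ 619.67)
(-14*36 + t) - 1400 = (-14*36 + 1859/3) - 1400 = (-504 + 1859/3) - 1400 = 347/3 - 1400 = -3853/3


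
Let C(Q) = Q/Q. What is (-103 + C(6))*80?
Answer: -8160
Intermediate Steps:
C(Q) = 1
(-103 + C(6))*80 = (-103 + 1)*80 = -102*80 = -8160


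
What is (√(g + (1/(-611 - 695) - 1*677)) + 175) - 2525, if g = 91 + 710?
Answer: -2350 + √211497558/1306 ≈ -2338.9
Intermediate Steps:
g = 801
(√(g + (1/(-611 - 695) - 1*677)) + 175) - 2525 = (√(801 + (1/(-611 - 695) - 1*677)) + 175) - 2525 = (√(801 + (1/(-1306) - 677)) + 175) - 2525 = (√(801 + (-1/1306 - 677)) + 175) - 2525 = (√(801 - 884163/1306) + 175) - 2525 = (√(161943/1306) + 175) - 2525 = (√211497558/1306 + 175) - 2525 = (175 + √211497558/1306) - 2525 = -2350 + √211497558/1306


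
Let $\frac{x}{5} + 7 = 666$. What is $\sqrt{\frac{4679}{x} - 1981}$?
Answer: $\frac{2 i \sqrt{5373087305}}{3295} \approx 44.492 i$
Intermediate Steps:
$x = 3295$ ($x = -35 + 5 \cdot 666 = -35 + 3330 = 3295$)
$\sqrt{\frac{4679}{x} - 1981} = \sqrt{\frac{4679}{3295} - 1981} = \sqrt{- \frac{6522716}{3295}} = \frac{2 i \sqrt{5373087305}}{3295}$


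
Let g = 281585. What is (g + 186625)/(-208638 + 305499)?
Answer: 156070/32287 ≈ 4.8338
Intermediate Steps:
(g + 186625)/(-208638 + 305499) = (281585 + 186625)/(-208638 + 305499) = 468210/96861 = 468210*(1/96861) = 156070/32287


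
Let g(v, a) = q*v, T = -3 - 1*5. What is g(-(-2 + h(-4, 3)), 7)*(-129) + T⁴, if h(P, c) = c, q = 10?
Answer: 5386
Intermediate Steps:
T = -8 (T = -3 - 5 = -8)
g(v, a) = 10*v
g(-(-2 + h(-4, 3)), 7)*(-129) + T⁴ = (10*(-(-2 + 3)))*(-129) + (-8)⁴ = (10*(-1*1))*(-129) + 4096 = (10*(-1))*(-129) + 4096 = -10*(-129) + 4096 = 1290 + 4096 = 5386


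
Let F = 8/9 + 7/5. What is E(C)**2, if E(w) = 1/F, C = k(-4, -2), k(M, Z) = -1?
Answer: 2025/10609 ≈ 0.19088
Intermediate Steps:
C = -1
F = 103/45 (F = 8*(1/9) + 7*(1/5) = 8/9 + 7/5 = 103/45 ≈ 2.2889)
E(w) = 45/103 (E(w) = 1/(103/45) = 45/103)
E(C)**2 = (45/103)**2 = 2025/10609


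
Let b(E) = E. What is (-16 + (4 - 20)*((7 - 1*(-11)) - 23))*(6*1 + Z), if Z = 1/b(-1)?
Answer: 320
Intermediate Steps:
Z = -1 (Z = 1/(-1) = 1*(-1) = -1)
(-16 + (4 - 20)*((7 - 1*(-11)) - 23))*(6*1 + Z) = (-16 + (4 - 20)*((7 - 1*(-11)) - 23))*(6*1 - 1) = (-16 - 16*((7 + 11) - 23))*(6 - 1) = (-16 - 16*(18 - 23))*5 = (-16 - 16*(-5))*5 = (-16 + 80)*5 = 64*5 = 320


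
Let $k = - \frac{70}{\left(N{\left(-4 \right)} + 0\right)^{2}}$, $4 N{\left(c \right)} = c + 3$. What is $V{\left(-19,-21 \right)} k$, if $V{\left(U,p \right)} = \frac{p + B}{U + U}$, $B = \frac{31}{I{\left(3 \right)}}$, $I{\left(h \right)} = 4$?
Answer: $- \frac{7420}{19} \approx -390.53$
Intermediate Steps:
$N{\left(c \right)} = \frac{3}{4} + \frac{c}{4}$ ($N{\left(c \right)} = \frac{c + 3}{4} = \frac{3 + c}{4} = \frac{3}{4} + \frac{c}{4}$)
$B = \frac{31}{4} \approx 7.75$
$V{\left(U,p \right)} = \frac{\frac{31}{4} + p}{2 U}$ ($V{\left(U,p \right)} = \frac{p + \frac{31}{4}}{U + U} = \frac{\frac{31}{4} + p}{2 U}$)
$k = -1120$ ($k = - \frac{70}{\left(\left(\frac{3}{4} + \frac{1}{4} \left(-4\right)\right) + 0\right)^{2}} = - \frac{70}{\left(\left(\frac{3}{4} - 1\right) + 0\right)^{2}} = - \frac{70}{\left(- \frac{1}{4} + 0\right)^{2}} = - \frac{70}{\left(- \frac{1}{4}\right)^{2}} = - 70 \frac{1}{\frac{1}{16}} = \left(-70\right) 16 = -1120$)
$V{\left(-19,-21 \right)} k = \frac{31 + 4 \left(-21\right)}{8 \left(-19\right)} \left(-1120\right) = \frac{1}{8} \left(- \frac{1}{19}\right) \left(31 - 84\right) \left(-1120\right) = \frac{1}{8} \left(- \frac{1}{19}\right) \left(-53\right) \left(-1120\right) = \frac{53}{152} \left(-1120\right) = - \frac{7420}{19}$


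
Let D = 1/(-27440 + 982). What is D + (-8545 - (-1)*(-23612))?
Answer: -850809907/26458 ≈ -32157.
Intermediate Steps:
D = -1/26458 (D = 1/(-26458) = -1/26458 ≈ -3.7796e-5)
D + (-8545 - (-1)*(-23612)) = -1/26458 + (-8545 - (-1)*(-23612)) = -1/26458 + (-8545 - 1*23612) = -1/26458 + (-8545 - 23612) = -1/26458 - 32157 = -850809907/26458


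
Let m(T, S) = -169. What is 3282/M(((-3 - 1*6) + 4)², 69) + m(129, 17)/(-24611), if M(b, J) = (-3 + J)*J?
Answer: 13590488/18679749 ≈ 0.72755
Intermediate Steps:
M(b, J) = J*(-3 + J)
3282/M(((-3 - 1*6) + 4)², 69) + m(129, 17)/(-24611) = 3282/((69*(-3 + 69))) - 169/(-24611) = 3282/((69*66)) - 169*(-1/24611) = 3282/4554 + 169/24611 = 3282*(1/4554) + 169/24611 = 547/759 + 169/24611 = 13590488/18679749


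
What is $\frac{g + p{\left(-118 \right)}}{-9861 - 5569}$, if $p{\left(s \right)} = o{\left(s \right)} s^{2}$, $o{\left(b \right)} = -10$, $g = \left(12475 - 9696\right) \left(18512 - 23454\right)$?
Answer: $\frac{6936529}{7715} \approx 899.1$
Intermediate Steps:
$g = -13733818$ ($g = 2779 \left(-4942\right) = -13733818$)
$p{\left(s \right)} = - 10 s^{2}$
$\frac{g + p{\left(-118 \right)}}{-9861 - 5569} = \frac{-13733818 - 10 \left(-118\right)^{2}}{-9861 - 5569} = \frac{-13733818 - 139240}{-15430} = \left(-13733818 - 139240\right) \left(- \frac{1}{15430}\right) = \left(-13873058\right) \left(- \frac{1}{15430}\right) = \frac{6936529}{7715}$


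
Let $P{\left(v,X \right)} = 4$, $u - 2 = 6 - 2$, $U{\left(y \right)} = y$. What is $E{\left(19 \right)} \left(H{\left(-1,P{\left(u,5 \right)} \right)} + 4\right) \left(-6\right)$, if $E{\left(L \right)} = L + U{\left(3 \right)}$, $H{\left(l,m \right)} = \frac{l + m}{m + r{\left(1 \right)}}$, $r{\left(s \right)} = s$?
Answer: $- \frac{3036}{5} \approx -607.2$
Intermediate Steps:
$u = 6$ ($u = 2 + \left(6 - 2\right) = 2 + 4 = 6$)
$H{\left(l,m \right)} = \frac{l + m}{1 + m}$ ($H{\left(l,m \right)} = \frac{l + m}{m + 1} = \frac{l + m}{1 + m}$)
$E{\left(L \right)} = 3 + L$ ($E{\left(L \right)} = L + 3 = 3 + L$)
$E{\left(19 \right)} \left(H{\left(-1,P{\left(u,5 \right)} \right)} + 4\right) \left(-6\right) = \left(3 + 19\right) \left(\frac{-1 + 4}{1 + 4} + 4\right) \left(-6\right) = 22 \left(\frac{1}{5} \cdot 3 + 4\right) \left(-6\right) = 22 \left(\frac{3}{5} + 4\right) \left(-6\right) = 22 \cdot \frac{23}{5} \left(-6\right) = 22 \left(- \frac{138}{5}\right) = - \frac{3036}{5}$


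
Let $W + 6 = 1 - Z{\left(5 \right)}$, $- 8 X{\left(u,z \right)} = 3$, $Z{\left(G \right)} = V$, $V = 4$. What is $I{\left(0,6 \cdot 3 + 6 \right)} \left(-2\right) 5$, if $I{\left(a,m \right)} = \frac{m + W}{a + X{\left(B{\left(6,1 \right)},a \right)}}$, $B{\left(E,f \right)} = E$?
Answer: $400$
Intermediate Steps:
$Z{\left(G \right)} = 4$
$X{\left(u,z \right)} = - \frac{3}{8}$ ($X{\left(u,z \right)} = \left(- \frac{1}{8}\right) 3 = - \frac{3}{8}$)
$W = -9$ ($W = -6 + \left(1 - 4\right) = -6 - 3 = -9$)
$I{\left(a,m \right)} = \frac{-9 + m}{- \frac{3}{8} + a}$ ($I{\left(a,m \right)} = \frac{m - 9}{a - \frac{3}{8}} = \frac{-9 + m}{- \frac{3}{8} + a}$)
$I{\left(0,6 \cdot 3 + 6 \right)} \left(-2\right) 5 = \frac{8 \left(-9 + \left(6 \cdot 3 + 6\right)\right)}{-3 + 8 \cdot 0} \left(-2\right) 5 = \frac{8 \left(-9 + \left(18 + 6\right)\right)}{-3 + 0} \left(-2\right) 5 = \frac{8 \left(-9 + 24\right)}{-3} \left(-2\right) 5 = 8 \left(- \frac{1}{3}\right) 15 \left(-2\right) 5 = \left(-40\right) \left(-2\right) 5 = 80 \cdot 5 = 400$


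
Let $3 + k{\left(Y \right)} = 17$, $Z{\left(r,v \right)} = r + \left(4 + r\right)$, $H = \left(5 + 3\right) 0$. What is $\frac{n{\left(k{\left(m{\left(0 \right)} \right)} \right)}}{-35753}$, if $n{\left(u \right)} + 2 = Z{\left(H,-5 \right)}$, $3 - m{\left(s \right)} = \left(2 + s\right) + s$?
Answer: $- \frac{2}{35753} \approx -5.5939 \cdot 10^{-5}$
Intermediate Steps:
$H = 0$ ($H = 8 \cdot 0 = 0$)
$m{\left(s \right)} = 1 - 2 s$ ($m{\left(s \right)} = 3 - \left(\left(2 + s\right) + s\right) = 3 - \left(2 + 2 s\right) = 1 - 2 s$)
$Z{\left(r,v \right)} = 4 + 2 r$
$k{\left(Y \right)} = 14$ ($k{\left(Y \right)} = -3 + 17 = 14$)
$n{\left(u \right)} = 2$ ($n{\left(u \right)} = -2 + \left(4 + 2 \cdot 0\right) = -2 + \left(4 + 0\right) = -2 + 4 = 2$)
$\frac{n{\left(k{\left(m{\left(0 \right)} \right)} \right)}}{-35753} = \frac{2}{-35753} = 2 \left(- \frac{1}{35753}\right) = - \frac{2}{35753}$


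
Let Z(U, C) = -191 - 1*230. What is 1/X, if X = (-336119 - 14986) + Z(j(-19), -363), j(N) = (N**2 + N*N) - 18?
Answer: -1/351526 ≈ -2.8447e-6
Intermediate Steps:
j(N) = -18 + 2*N**2 (j(N) = (N**2 + N**2) - 18 = 2*N**2 - 18 = -18 + 2*N**2)
Z(U, C) = -421 (Z(U, C) = -191 - 230 = -421)
X = -351526 (X = (-336119 - 14986) - 421 = -351105 - 421 = -351526)
1/X = 1/(-351526) = -1/351526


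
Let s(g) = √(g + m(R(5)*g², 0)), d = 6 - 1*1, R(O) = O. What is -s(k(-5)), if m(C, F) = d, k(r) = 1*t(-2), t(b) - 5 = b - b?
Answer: -√10 ≈ -3.1623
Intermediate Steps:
t(b) = 5 (t(b) = 5 + (b - b) = 5 + 0 = 5)
d = 5 (d = 6 - 1 = 5)
k(r) = 5 (k(r) = 1*5 = 5)
m(C, F) = 5
s(g) = √(5 + g) (s(g) = √(g + 5) = √(5 + g))
-s(k(-5)) = -√(5 + 5) = -√10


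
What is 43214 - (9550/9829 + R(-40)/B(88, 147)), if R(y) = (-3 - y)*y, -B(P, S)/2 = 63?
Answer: 26751400468/619227 ≈ 43201.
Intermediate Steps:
B(P, S) = -126 (B(P, S) = -2*63 = -126)
R(y) = y*(-3 - y)
43214 - (9550/9829 + R(-40)/B(88, 147)) = 43214 - (9550/9829 - 1*(-40)*(3 - 40)/(-126)) = 43214 - (9550*(1/9829) - 1*(-40)*(-37)*(-1/126)) = 43214 - (9550/9829 - 1480*(-1/126)) = 43214 - (9550/9829 + 740/63) = 43214 - 1*7875110/619227 = 43214 - 7875110/619227 = 26751400468/619227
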